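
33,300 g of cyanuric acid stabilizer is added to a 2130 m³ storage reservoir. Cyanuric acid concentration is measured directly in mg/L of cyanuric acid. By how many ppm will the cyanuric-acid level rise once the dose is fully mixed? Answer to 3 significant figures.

Volume: 2130 m³ = 2,130,000 L.
Rise: 33,300 g / 2,130,000 L × 1000 = 15.63 mg/L.

15.6 ppm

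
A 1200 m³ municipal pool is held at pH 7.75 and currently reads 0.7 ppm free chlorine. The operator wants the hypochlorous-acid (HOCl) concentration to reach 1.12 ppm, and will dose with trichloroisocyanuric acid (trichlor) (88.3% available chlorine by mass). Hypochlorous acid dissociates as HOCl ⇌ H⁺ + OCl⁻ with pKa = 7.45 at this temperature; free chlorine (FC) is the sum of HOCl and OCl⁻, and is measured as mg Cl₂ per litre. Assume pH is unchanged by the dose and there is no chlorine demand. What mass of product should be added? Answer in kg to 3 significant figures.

Volume: 1200 m³ = 1,200,000 L.
[OCl⁻]/[HOCl] = 10^(pH − pKa) = 10^(7.75 − 7.45) = 1.995; fraction as HOCl = 1/(1 + 1.995) = 0.3339.
Free chlorine required for 1.12 ppm HOCl: 1.12 / 0.3339 = 3.355 ppm.
FC to add: 3.355 − 0.7 = 2.655 mg/L as Cl₂.
Cl₂ equivalent: 2.655 mg/L × 1,200,000 L = 3186 g.
Product at 88.3% available Cl: 3186 / 0.883 = 3608 g.

3.61 kg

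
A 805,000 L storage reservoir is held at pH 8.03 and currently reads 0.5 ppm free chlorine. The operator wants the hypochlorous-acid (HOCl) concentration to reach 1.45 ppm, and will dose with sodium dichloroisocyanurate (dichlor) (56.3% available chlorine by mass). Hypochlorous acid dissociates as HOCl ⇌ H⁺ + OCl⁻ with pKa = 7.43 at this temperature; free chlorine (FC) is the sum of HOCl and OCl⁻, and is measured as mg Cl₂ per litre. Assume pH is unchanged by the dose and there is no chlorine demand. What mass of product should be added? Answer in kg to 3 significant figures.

[OCl⁻]/[HOCl] = 10^(pH − pKa) = 10^(8.03 − 7.43) = 3.981; fraction as HOCl = 1/(1 + 3.981) = 0.2008.
Free chlorine required for 1.45 ppm HOCl: 1.45 / 0.2008 = 7.223 ppm.
FC to add: 7.223 − 0.5 = 6.723 mg/L as Cl₂.
Cl₂ equivalent: 6.723 mg/L × 805,000 L = 5412 g.
Product at 56.3% available Cl: 5412 / 0.563 = 9612 g.

9.61 kg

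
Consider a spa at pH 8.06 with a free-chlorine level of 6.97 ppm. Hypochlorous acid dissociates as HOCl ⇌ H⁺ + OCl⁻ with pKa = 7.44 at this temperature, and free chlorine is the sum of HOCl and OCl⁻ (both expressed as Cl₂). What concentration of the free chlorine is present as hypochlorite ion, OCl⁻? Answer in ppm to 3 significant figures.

5.62 ppm

[OCl⁻]/[HOCl] = 10^(pH − pKa) = 10^(8.06 − 7.44) = 10^0.62 = 4.169.
Fraction as HOCl = 1 / (1 + 4.169) = 0.1935.
OCl⁻ = (1 − 0.1935) × 6.97 ppm = 5.621 ppm.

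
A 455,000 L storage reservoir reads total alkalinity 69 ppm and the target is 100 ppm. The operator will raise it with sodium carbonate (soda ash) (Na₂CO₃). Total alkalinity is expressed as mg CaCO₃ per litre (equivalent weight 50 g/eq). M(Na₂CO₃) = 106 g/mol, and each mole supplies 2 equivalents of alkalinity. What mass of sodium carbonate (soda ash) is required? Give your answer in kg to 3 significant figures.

Alkalinity to add: (100 − 69) = 31 mg/L as CaCO₃ × 455,000 L = 14,100 g as CaCO₃.
Equivalents: 14,100 g ÷ 50 g/eq = 282.1 eq.
Each mole of Na₂CO₃ supplies 2 eq, so 282.1 / 2 = 141.1 mol.
Mass: 141.1 mol × 106 g/mol = 14,950 g.

15.0 kg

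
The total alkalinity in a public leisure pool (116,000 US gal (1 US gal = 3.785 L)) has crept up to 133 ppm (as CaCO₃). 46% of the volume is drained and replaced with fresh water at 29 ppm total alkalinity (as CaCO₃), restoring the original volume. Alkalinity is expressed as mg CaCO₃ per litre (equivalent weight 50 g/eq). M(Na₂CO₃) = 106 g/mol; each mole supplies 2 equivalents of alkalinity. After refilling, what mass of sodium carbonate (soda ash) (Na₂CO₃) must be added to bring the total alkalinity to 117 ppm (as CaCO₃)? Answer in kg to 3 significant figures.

Volume: 116,000 US gal × 3.785 L/gal = 439,060 L.
After draining 46% and refilling: 133 × 0.54 + 29 × 0.46 = 85.16 ppm.
Deficit to target: 117 − 85.16 = 31.84 mg/L.
As CaCO₃: 31.84 mg/L × 439,060 L = 13,980 g; ÷ 50 g/eq ÷ 2 = 139.8 mol Na₂CO₃.
Mass: 139.8 × 106 = 14,820 g.

14.8 kg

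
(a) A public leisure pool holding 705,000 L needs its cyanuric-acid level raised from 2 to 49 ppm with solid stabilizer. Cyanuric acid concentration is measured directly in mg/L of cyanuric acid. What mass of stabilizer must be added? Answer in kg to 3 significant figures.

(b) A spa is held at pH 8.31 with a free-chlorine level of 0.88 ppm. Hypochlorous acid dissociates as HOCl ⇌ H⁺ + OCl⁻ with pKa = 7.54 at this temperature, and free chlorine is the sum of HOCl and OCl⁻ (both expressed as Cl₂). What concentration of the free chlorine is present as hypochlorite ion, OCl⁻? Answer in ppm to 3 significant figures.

(a) 33.1 kg; (b) 0.752 ppm

(a) CYA to add: (49 − 2) = 47 mg/L × 705,000 L = 33,140 g cyanuric acid.

(b) [OCl⁻]/[HOCl] = 10^(pH − pKa) = 10^(8.31 − 7.54) = 10^0.77 = 5.888.
(b) Fraction as HOCl = 1 / (1 + 5.888) = 0.1452.
(b) OCl⁻ = (1 − 0.1452) × 0.88 ppm = 0.7522 ppm.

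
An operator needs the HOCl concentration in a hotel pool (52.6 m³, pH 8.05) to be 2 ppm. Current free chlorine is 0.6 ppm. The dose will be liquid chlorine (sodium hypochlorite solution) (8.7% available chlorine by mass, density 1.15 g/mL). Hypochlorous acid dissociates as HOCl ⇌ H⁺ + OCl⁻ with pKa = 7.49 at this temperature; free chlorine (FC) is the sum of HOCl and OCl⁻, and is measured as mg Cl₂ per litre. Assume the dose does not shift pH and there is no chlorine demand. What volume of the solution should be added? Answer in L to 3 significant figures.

Volume: 52.6 m³ = 52,600 L.
[OCl⁻]/[HOCl] = 10^(pH − pKa) = 10^(8.05 − 7.49) = 3.631; fraction as HOCl = 1/(1 + 3.631) = 0.2159.
Free chlorine required for 2 ppm HOCl: 2 / 0.2159 = 9.262 ppm.
FC to add: 9.262 − 0.6 = 8.662 mg/L as Cl₂.
Cl₂ equivalent: 8.662 mg/L × 52,600 L = 455.6 g.
Product at 8.7% available Cl: 455.6 / 0.087 = 5237 g.
Volume: 5237 g ÷ 1.15 g/mL = 4554 mL.

4.55 L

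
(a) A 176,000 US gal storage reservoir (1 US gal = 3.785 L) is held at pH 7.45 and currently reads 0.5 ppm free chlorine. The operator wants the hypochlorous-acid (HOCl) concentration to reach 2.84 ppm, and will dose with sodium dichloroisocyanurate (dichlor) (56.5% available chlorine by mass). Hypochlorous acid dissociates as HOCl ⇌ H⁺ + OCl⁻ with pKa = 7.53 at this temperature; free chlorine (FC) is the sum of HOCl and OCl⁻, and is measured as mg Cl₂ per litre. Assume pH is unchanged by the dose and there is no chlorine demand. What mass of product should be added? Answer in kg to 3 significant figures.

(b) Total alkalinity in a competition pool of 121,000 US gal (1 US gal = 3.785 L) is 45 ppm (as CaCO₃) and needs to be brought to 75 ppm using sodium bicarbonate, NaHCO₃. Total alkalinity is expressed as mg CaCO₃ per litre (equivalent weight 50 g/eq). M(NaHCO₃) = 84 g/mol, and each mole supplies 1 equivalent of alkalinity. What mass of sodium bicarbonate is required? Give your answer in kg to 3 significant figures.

(a) Volume: 176,000 US gal × 3.785 L/gal = 666,160 L.
(a) [OCl⁻]/[HOCl] = 10^(pH − pKa) = 10^(7.45 − 7.53) = 0.8318; fraction as HOCl = 1/(1 + 0.8318) = 0.5459.
(a) Free chlorine required for 2.84 ppm HOCl: 2.84 / 0.5459 = 5.202 ppm.
(a) FC to add: 5.202 − 0.5 = 4.702 mg/L as Cl₂.
(a) Cl₂ equivalent: 4.702 mg/L × 666,160 L = 3132 g.
(a) Product at 56.5% available Cl: 3132 / 0.565 = 5544 g.

(b) Volume: 121,000 US gal × 3.785 L/gal = 457,985 L.
(b) Alkalinity to add: (75 − 45) = 30 mg/L as CaCO₃ × 457,985 L = 13,740 g as CaCO₃.
(b) Equivalents: 13,740 g ÷ 50 g/eq = 274.8 eq.
(b) NaHCO₃ supplies 1 eq per mole → 274.8 mol.
(b) Mass: 274.8 mol × 84 g/mol = 23,080 g.

(a) 5.54 kg; (b) 23.1 kg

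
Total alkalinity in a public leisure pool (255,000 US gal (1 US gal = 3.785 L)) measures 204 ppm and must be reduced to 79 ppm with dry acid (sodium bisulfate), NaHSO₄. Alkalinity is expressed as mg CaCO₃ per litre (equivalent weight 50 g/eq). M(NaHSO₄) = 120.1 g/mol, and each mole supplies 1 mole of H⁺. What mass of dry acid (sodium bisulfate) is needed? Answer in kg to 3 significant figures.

290 kg

Volume: 255,000 US gal × 3.785 L/gal = 965,175 L.
Alkalinity to neutralize: (204 − 79) = 125 mg/L as CaCO₃ × 965,175 L = 120,600 g as CaCO₃.
Equivalents of H⁺ required: 120,600 ÷ 50 g/eq = 2413 eq = 2413 mol NaHSO₄.
Mass of NaHSO₄: 2413 × 120.1 = 289,800 g.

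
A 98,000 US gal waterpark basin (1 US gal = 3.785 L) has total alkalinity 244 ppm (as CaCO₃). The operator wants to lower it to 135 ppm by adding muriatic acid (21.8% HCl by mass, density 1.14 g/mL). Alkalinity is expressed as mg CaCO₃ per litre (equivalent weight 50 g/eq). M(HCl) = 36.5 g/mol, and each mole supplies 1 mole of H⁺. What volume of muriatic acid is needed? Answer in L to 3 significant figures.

Volume: 98,000 US gal × 3.785 L/gal = 370,930 L.
Alkalinity to neutralize: (244 − 135) = 109 mg/L as CaCO₃ × 370,930 L = 40,430 g as CaCO₃.
Equivalents of H⁺ required: 40,430 ÷ 50 g/eq = 808.6 eq = 808.6 mol HCl.
Mass of HCl: 808.6 × 36.5 = 29,510 g.
Mass of 21.8% solution: 29,510 / 0.218 = 135,400 g.
Volume: 135,400 g ÷ 1.14 g/mL = 118,800 mL.

119 L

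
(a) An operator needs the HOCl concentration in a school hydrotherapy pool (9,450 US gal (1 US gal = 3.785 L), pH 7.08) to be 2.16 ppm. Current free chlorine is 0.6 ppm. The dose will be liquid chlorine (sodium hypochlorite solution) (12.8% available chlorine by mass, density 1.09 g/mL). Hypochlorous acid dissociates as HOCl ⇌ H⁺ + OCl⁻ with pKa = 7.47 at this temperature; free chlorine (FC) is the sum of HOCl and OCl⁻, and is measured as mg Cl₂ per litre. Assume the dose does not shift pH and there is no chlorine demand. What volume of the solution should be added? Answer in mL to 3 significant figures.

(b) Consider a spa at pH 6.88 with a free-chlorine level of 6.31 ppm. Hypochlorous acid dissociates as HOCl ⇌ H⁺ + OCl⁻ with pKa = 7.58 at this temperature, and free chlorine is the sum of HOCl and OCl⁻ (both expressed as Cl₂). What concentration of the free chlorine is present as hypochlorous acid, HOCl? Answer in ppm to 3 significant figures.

(a) Volume: 9,450 US gal × 3.785 L/gal = 35,768 L.
(a) [OCl⁻]/[HOCl] = 10^(pH − pKa) = 10^(7.08 − 7.47) = 0.4074; fraction as HOCl = 1/(1 + 0.4074) = 0.7105.
(a) Free chlorine required for 2.16 ppm HOCl: 2.16 / 0.7105 = 3.04 ppm.
(a) FC to add: 3.04 − 0.6 = 2.44 mg/L as Cl₂.
(a) Cl₂ equivalent: 2.44 mg/L × 35,768 L = 87.27 g.
(a) Product at 12.8% available Cl: 87.27 / 0.128 = 681.8 g.
(a) Volume: 681.8 g ÷ 1.09 g/mL = 625.5 mL.

(b) [OCl⁻]/[HOCl] = 10^(pH − pKa) = 10^(6.88 − 7.58) = 10^-0.70 = 0.1995.
(b) Fraction as HOCl = 1 / (1 + 0.1995) = 0.8337.
(b) HOCl = 0.8337 × 6.31 ppm = 5.26 ppm.

(a) 626 mL; (b) 5.26 ppm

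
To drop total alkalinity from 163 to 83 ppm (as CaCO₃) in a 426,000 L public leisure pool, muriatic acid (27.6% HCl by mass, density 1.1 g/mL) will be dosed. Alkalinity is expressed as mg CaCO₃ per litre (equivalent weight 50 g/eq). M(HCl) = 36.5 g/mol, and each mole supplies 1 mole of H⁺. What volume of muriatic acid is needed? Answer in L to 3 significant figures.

81.9 L

Alkalinity to neutralize: (163 − 83) = 80 mg/L as CaCO₃ × 426,000 L = 34,080 g as CaCO₃.
Equivalents of H⁺ required: 34,080 ÷ 50 g/eq = 681.6 eq = 681.6 mol HCl.
Mass of HCl: 681.6 × 36.5 = 24,880 g.
Mass of 27.6% solution: 24,880 / 0.276 = 90,140 g.
Volume: 90,140 g ÷ 1.1 g/mL = 81,940 mL.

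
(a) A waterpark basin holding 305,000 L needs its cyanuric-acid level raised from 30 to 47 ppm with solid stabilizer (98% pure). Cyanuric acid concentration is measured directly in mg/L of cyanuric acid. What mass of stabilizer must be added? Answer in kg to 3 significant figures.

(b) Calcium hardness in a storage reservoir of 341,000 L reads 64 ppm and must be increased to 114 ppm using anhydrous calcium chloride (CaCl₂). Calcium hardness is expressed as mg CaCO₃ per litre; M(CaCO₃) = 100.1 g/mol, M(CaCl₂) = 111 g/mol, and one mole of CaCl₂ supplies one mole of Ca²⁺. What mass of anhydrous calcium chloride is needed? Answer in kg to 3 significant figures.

(a) CYA to add: (47 − 30) = 17 mg/L × 305,000 L = 5185 g cyanuric acid.
(a) At 98% purity: 5185 / 0.98 = 5291 g product.

(b) Hardness to add: (114 − 64) = 50 mg/L as CaCO₃ × 341,000 L = 17,050 g as CaCO₃.
(b) Moles of Ca²⁺ (1 mol Ca²⁺ ≡ 1 mol CaCO₃): 17,050 / 100.1 g/mol = 170.3 mol.
(b) Mass of CaCl₂: 170.3 × 111 = 18,910 g.

(a) 5.29 kg; (b) 18.9 kg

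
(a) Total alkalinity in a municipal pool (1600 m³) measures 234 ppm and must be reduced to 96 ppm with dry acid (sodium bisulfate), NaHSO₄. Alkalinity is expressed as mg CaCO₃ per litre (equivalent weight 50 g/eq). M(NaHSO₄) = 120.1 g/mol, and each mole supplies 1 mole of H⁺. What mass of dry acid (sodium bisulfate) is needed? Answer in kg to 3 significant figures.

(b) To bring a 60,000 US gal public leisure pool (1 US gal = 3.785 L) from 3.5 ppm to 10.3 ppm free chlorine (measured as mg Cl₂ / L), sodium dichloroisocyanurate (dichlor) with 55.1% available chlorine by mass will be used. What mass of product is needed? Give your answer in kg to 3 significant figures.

(a) 530 kg; (b) 2.80 kg

(a) Volume: 1600 m³ = 1,600,000 L.
(a) Alkalinity to neutralize: (234 − 96) = 138 mg/L as CaCO₃ × 1,600,000 L = 220,800 g as CaCO₃.
(a) Equivalents of H⁺ required: 220,800 ÷ 50 g/eq = 4416 eq = 4416 mol NaHSO₄.
(a) Mass of NaHSO₄: 4416 × 120.1 = 530,400 g.

(b) Volume: 60,000 US gal × 3.785 L/gal = 227,100 L.
(b) Chlorine deficit: 10.3 − 3.5 = 6.8 ppm = 6.8 mg/L as Cl₂.
(b) Cl₂ equivalent needed: 6.8 mg/L × 227,100 L = 1,544,000 mg = 1544 g.
(b) Product at 55.1% available chlorine: 1544 / 0.551 = 2803 g.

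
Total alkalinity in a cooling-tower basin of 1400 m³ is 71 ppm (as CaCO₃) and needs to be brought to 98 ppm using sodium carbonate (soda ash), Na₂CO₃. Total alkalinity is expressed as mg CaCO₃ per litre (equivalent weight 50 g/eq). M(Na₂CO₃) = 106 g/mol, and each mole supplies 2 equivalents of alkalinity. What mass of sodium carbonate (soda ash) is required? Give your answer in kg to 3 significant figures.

Volume: 1400 m³ = 1,400,000 L.
Alkalinity to add: (98 − 71) = 27 mg/L as CaCO₃ × 1,400,000 L = 37,800 g as CaCO₃.
Equivalents: 37,800 g ÷ 50 g/eq = 756 eq.
Each mole of Na₂CO₃ supplies 2 eq, so 756 / 2 = 378 mol.
Mass: 378 mol × 106 g/mol = 40,070 g.

40.1 kg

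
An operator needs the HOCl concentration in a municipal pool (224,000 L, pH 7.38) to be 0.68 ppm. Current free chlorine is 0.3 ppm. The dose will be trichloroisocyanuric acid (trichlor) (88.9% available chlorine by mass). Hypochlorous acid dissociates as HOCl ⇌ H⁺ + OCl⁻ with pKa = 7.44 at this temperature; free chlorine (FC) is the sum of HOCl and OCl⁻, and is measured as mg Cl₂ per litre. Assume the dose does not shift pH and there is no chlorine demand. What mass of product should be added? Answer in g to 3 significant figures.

245 g

[OCl⁻]/[HOCl] = 10^(pH − pKa) = 10^(7.38 − 7.44) = 0.871; fraction as HOCl = 1/(1 + 0.871) = 0.5345.
Free chlorine required for 0.68 ppm HOCl: 0.68 / 0.5345 = 1.272 ppm.
FC to add: 1.272 − 0.3 = 0.9723 mg/L as Cl₂.
Cl₂ equivalent: 0.9723 mg/L × 224,000 L = 217.8 g.
Product at 88.9% available Cl: 217.8 / 0.889 = 245 g.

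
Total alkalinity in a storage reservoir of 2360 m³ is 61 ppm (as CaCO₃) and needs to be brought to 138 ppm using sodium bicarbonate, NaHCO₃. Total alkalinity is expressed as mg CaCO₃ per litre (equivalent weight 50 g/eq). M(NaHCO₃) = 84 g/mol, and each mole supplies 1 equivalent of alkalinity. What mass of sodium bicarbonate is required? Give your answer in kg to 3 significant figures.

305 kg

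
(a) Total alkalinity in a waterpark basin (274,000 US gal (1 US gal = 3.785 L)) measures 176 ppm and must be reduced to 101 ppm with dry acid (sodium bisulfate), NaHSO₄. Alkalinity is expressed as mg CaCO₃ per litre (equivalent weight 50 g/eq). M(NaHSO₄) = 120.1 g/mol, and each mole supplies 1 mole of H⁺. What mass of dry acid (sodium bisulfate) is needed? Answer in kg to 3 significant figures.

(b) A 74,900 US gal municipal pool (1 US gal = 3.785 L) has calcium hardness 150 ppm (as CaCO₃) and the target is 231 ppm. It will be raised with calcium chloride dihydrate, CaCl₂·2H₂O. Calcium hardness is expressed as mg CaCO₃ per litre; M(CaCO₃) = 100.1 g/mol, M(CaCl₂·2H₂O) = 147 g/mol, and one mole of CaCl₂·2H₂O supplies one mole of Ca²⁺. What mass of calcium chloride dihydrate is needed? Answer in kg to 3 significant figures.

(a) 187 kg; (b) 33.7 kg

(a) Volume: 274,000 US gal × 3.785 L/gal = 1,037,090 L.
(a) Alkalinity to neutralize: (176 − 101) = 75 mg/L as CaCO₃ × 1,037,090 L = 77,780 g as CaCO₃.
(a) Equivalents of H⁺ required: 77,780 ÷ 50 g/eq = 1556 eq = 1556 mol NaHSO₄.
(a) Mass of NaHSO₄: 1556 × 120.1 = 186,800 g.

(b) Volume: 74,900 US gal × 3.785 L/gal = 283,496 L.
(b) Hardness to add: (231 − 150) = 81 mg/L as CaCO₃ × 283,496 L = 22,960 g as CaCO₃.
(b) Moles of Ca²⁺ (1 mol Ca²⁺ ≡ 1 mol CaCO₃): 22,960 / 100.1 g/mol = 229.4 mol.
(b) Mass of CaCl₂·2H₂O: 229.4 × 147 = 33,720 g.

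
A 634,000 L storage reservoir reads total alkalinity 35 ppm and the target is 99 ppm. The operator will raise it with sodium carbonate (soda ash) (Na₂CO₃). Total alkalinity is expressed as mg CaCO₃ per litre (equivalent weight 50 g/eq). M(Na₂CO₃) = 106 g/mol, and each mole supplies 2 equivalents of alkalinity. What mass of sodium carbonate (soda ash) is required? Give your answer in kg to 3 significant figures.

43.0 kg

Alkalinity to add: (99 − 35) = 64 mg/L as CaCO₃ × 634,000 L = 40,580 g as CaCO₃.
Equivalents: 40,580 g ÷ 50 g/eq = 811.5 eq.
Each mole of Na₂CO₃ supplies 2 eq, so 811.5 / 2 = 405.8 mol.
Mass: 405.8 mol × 106 g/mol = 43,010 g.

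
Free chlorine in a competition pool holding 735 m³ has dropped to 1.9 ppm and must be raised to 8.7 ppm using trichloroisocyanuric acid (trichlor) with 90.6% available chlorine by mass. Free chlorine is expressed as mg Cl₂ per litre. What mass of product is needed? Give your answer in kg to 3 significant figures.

5.52 kg

Volume: 735 m³ = 735,000 L.
Chlorine deficit: 8.7 − 1.9 = 6.8 ppm = 6.8 mg/L as Cl₂.
Cl₂ equivalent needed: 6.8 mg/L × 735,000 L = 4,998,000 mg = 4998 g.
Product at 90.6% available chlorine: 4998 / 0.906 = 5517 g.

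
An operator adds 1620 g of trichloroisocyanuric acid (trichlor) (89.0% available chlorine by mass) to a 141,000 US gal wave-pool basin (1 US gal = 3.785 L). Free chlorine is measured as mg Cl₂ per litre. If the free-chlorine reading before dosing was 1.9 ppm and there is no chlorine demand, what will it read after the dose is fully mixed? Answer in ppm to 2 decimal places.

4.60 ppm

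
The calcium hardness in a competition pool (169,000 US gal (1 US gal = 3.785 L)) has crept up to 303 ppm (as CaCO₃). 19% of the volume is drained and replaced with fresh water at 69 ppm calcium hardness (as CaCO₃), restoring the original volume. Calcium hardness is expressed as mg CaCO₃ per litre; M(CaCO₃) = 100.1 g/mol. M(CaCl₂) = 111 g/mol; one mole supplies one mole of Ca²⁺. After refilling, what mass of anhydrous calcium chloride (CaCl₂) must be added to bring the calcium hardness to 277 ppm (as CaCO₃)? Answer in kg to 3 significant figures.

13.1 kg

Volume: 169,000 US gal × 3.785 L/gal = 639,665 L.
After draining 19% and refilling: 303 × 0.81 + 69 × 0.19 = 258.54 ppm.
Deficit to target: 277 − 258.54 = 18.46 mg/L.
As CaCO₃: 18.46 mg/L × 639,665 L = 11,810 g; ÷ 100.1 = 118 mol Ca²⁺.
Mass: 118 × 111 = 13,090 g.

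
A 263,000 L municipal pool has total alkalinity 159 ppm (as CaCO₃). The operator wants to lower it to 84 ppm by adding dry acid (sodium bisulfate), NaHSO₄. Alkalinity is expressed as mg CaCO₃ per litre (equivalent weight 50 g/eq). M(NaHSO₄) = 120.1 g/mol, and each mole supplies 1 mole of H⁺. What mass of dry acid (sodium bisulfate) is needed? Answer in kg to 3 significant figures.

Alkalinity to neutralize: (159 − 84) = 75 mg/L as CaCO₃ × 263,000 L = 19,720 g as CaCO₃.
Equivalents of H⁺ required: 19,720 ÷ 50 g/eq = 394.5 eq = 394.5 mol NaHSO₄.
Mass of NaHSO₄: 394.5 × 120.1 = 47,380 g.

47.4 kg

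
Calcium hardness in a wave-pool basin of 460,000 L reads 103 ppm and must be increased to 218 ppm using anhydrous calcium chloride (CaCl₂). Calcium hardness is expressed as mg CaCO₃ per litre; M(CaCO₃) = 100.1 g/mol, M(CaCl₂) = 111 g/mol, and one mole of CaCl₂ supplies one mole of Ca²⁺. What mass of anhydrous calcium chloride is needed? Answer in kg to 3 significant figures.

58.7 kg

Hardness to add: (218 − 103) = 115 mg/L as CaCO₃ × 460,000 L = 52,900 g as CaCO₃.
Moles of Ca²⁺ (1 mol Ca²⁺ ≡ 1 mol CaCO₃): 52,900 / 100.1 g/mol = 528.5 mol.
Mass of CaCl₂: 528.5 × 111 = 58,660 g.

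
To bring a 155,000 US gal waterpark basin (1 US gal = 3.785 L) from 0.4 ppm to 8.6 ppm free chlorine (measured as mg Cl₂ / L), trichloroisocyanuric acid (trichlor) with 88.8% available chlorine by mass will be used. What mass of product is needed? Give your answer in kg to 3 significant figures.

5.42 kg

Volume: 155,000 US gal × 3.785 L/gal = 586,675 L.
Chlorine deficit: 8.6 − 0.4 = 8.2 ppm = 8.2 mg/L as Cl₂.
Cl₂ equivalent needed: 8.2 mg/L × 586,675 L = 4,811,000 mg = 4811 g.
Product at 88.8% available chlorine: 4811 / 0.888 = 5417 g.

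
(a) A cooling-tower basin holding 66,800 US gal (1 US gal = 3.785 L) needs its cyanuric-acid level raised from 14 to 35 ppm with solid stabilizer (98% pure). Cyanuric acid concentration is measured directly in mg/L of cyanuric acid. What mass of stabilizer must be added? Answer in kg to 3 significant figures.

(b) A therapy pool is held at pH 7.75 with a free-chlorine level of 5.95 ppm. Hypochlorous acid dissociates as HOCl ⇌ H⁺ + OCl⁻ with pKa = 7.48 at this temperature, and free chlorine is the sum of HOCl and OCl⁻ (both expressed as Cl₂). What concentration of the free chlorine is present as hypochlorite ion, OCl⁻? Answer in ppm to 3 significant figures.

(a) Volume: 66,800 US gal × 3.785 L/gal = 252,838 L.
(a) CYA to add: (35 − 14) = 21 mg/L × 252,838 L = 5310 g cyanuric acid.
(a) At 98% purity: 5310 / 0.98 = 5418 g product.

(b) [OCl⁻]/[HOCl] = 10^(pH − pKa) = 10^(7.75 − 7.48) = 10^0.27 = 1.862.
(b) Fraction as HOCl = 1 / (1 + 1.862) = 0.3494.
(b) OCl⁻ = (1 − 0.3494) × 5.95 ppm = 3.871 ppm.

(a) 5.42 kg; (b) 3.87 ppm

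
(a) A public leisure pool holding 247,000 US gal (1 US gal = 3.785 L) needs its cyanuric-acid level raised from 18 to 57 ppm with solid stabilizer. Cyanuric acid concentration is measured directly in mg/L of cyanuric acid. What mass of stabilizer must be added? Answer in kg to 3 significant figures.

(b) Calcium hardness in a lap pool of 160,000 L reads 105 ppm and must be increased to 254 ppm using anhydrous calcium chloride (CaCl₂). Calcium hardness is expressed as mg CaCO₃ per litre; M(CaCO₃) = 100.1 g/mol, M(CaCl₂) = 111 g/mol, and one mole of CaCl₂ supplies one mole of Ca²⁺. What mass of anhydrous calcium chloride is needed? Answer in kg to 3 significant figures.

(a) 36.5 kg; (b) 26.4 kg

(a) Volume: 247,000 US gal × 3.785 L/gal = 934,895 L.
(a) CYA to add: (57 − 18) = 39 mg/L × 934,895 L = 36,460 g cyanuric acid.

(b) Hardness to add: (254 − 105) = 149 mg/L as CaCO₃ × 160,000 L = 23,840 g as CaCO₃.
(b) Moles of Ca²⁺ (1 mol Ca²⁺ ≡ 1 mol CaCO₃): 23,840 / 100.1 g/mol = 238.2 mol.
(b) Mass of CaCl₂: 238.2 × 111 = 26,440 g.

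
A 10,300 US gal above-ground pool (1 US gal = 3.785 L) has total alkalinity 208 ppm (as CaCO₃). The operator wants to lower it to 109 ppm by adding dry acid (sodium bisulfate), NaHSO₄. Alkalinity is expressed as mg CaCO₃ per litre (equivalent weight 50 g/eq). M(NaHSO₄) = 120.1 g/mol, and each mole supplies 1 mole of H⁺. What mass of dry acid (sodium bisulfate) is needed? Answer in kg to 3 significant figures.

Volume: 10,300 US gal × 3.785 L/gal = 38,986 L.
Alkalinity to neutralize: (208 − 109) = 99 mg/L as CaCO₃ × 38,986 L = 3860 g as CaCO₃.
Equivalents of H⁺ required: 3860 ÷ 50 g/eq = 77.19 eq = 77.19 mol NaHSO₄.
Mass of NaHSO₄: 77.19 × 120.1 = 9271 g.

9.27 kg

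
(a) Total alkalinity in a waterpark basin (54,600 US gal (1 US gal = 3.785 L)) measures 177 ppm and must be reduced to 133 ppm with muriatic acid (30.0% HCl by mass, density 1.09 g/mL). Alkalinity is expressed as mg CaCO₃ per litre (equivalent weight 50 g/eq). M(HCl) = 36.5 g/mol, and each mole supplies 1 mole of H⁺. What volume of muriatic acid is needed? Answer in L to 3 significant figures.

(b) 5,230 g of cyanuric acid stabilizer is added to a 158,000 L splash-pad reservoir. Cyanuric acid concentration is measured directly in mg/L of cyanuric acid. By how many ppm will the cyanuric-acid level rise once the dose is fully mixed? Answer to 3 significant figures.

(a) Volume: 54,600 US gal × 3.785 L/gal = 206,661 L.
(a) Alkalinity to neutralize: (177 − 133) = 44 mg/L as CaCO₃ × 206,661 L = 9093 g as CaCO₃.
(a) Equivalents of H⁺ required: 9093 ÷ 50 g/eq = 181.9 eq = 181.9 mol HCl.
(a) Mass of HCl: 181.9 × 36.5 = 6638 g.
(a) Mass of 30.0% solution: 6638 / 0.3 = 22,130 g.
(a) Volume: 22,130 g ÷ 1.09 g/mL = 20,300 mL.

(b) Rise: 5,230 g / 158,000 L × 1000 = 33.1 mg/L.

(a) 20.3 L; (b) 33.1 ppm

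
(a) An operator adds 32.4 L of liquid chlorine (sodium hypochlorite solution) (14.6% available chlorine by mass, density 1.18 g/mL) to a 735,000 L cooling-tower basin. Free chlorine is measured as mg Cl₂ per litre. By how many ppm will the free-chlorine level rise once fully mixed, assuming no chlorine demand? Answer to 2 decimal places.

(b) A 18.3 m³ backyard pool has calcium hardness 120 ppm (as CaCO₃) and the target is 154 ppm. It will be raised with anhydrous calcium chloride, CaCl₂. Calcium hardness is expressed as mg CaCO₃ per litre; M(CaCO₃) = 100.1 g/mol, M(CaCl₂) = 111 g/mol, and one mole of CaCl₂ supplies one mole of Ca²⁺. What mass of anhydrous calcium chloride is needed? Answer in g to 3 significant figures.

(a) Mass of solution: 32.4 L × 1000 mL/L × 1.18 g/mL = 38,230 g.
(a) Available chlorine delivered: 38,230 g × 0.146 = 5582 g as Cl₂.
(a) Concentration rise: 5582 g / 735,000 L = 7.594 mg/L = 7.59 ppm.

(b) Volume: 18.3 m³ = 18,300 L.
(b) Hardness to add: (154 − 120) = 34 mg/L as CaCO₃ × 18,300 L = 622.2 g as CaCO₃.
(b) Moles of Ca²⁺ (1 mol Ca²⁺ ≡ 1 mol CaCO₃): 622.2 / 100.1 g/mol = 6.216 mol.
(b) Mass of CaCl₂: 6.216 × 111 = 690 g.

(a) 7.59 ppm; (b) 690 g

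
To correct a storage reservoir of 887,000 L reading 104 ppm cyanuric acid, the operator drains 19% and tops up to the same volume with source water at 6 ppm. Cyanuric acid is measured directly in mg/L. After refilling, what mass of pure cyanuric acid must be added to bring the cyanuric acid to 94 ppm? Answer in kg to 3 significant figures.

7.65 kg

After draining 19% and refilling: 104 × 0.81 + 6 × 0.19 = 85.38 ppm.
Deficit to target: 94 − 85.38 = 8.62 mg/L.
Mass: 8.62 mg/L × 887,000 L = 7646 g cyanuric acid.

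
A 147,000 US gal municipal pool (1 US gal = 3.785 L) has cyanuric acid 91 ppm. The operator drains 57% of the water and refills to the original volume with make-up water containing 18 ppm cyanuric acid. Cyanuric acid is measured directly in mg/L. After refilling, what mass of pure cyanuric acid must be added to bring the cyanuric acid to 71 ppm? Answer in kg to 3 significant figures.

Volume: 147,000 US gal × 3.785 L/gal = 556,395 L.
After draining 57% and refilling: 91 × 0.43 + 18 × 0.57 = 49.39 ppm.
Deficit to target: 71 − 49.39 = 21.61 mg/L.
Mass: 21.61 mg/L × 556,395 L = 12,020 g cyanuric acid.

12.0 kg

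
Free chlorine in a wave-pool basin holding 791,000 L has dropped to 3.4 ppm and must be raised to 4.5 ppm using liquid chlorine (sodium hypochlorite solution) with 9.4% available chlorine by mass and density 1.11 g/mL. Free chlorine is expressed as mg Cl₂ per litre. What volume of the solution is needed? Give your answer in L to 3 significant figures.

8.34 L

Chlorine deficit: 4.5 − 3.4 = 1.1 ppm = 1.1 mg/L as Cl₂.
Cl₂ equivalent needed: 1.1 mg/L × 791,000 L = 870,100 mg = 870.1 g.
Product at 9.4% available chlorine: 870.1 / 0.094 = 9256 g.
Volume at density 1.11 g/mL: 9256 g ÷ 1.11 g/mL = 8339 mL.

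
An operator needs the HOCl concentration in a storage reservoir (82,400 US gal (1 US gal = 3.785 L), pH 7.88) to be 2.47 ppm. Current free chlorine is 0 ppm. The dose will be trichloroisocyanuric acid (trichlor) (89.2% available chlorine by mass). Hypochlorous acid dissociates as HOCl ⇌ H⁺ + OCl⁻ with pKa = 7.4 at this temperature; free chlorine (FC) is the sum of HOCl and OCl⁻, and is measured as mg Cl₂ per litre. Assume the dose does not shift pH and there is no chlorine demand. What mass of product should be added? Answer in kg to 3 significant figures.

3.47 kg

Volume: 82,400 US gal × 3.785 L/gal = 311,884 L.
[OCl⁻]/[HOCl] = 10^(pH − pKa) = 10^(7.88 − 7.4) = 3.02; fraction as HOCl = 1/(1 + 3.02) = 0.2488.
Free chlorine required for 2.47 ppm HOCl: 2.47 / 0.2488 = 9.929 ppm.
FC to add: 9.929 − 0 = 9.929 mg/L as Cl₂.
Cl₂ equivalent: 9.929 mg/L × 311,884 L = 3097 g.
Product at 89.2% available Cl: 3097 / 0.892 = 3472 g.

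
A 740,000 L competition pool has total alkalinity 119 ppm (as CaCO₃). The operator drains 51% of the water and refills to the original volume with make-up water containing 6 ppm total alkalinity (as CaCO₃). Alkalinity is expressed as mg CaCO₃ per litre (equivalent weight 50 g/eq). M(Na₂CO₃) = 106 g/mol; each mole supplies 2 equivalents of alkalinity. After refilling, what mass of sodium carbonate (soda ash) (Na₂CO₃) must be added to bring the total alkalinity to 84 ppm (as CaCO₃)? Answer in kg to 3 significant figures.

17.8 kg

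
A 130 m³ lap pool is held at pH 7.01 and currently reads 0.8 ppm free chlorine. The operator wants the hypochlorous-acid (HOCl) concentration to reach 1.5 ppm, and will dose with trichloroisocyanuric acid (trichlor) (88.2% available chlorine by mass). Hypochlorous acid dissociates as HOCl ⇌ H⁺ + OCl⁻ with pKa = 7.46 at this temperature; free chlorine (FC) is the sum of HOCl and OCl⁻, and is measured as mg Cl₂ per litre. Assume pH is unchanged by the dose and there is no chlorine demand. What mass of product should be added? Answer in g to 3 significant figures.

Volume: 130 m³ = 130,000 L.
[OCl⁻]/[HOCl] = 10^(pH − pKa) = 10^(7.01 − 7.46) = 0.3548; fraction as HOCl = 1/(1 + 0.3548) = 0.7381.
Free chlorine required for 1.5 ppm HOCl: 1.5 / 0.7381 = 2.032 ppm.
FC to add: 2.032 − 0.8 = 1.232 mg/L as Cl₂.
Cl₂ equivalent: 1.232 mg/L × 130,000 L = 160.2 g.
Product at 88.2% available Cl: 160.2 / 0.882 = 181.6 g.

182 g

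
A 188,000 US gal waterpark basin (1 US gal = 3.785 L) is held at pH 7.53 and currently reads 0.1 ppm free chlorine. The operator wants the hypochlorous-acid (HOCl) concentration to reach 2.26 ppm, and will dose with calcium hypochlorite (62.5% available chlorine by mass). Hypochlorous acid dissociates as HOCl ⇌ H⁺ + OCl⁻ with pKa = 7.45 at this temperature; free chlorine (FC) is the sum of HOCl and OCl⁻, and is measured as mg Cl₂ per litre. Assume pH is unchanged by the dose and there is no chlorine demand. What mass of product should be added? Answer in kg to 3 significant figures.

Volume: 188,000 US gal × 3.785 L/gal = 711,580 L.
[OCl⁻]/[HOCl] = 10^(pH − pKa) = 10^(7.53 − 7.45) = 1.202; fraction as HOCl = 1/(1 + 1.202) = 0.4541.
Free chlorine required for 2.26 ppm HOCl: 2.26 / 0.4541 = 4.977 ppm.
FC to add: 4.977 − 0.1 = 4.877 mg/L as Cl₂.
Cl₂ equivalent: 4.877 mg/L × 711,580 L = 3470 g.
Product at 62.5% available Cl: 3470 / 0.625 = 5553 g.

5.55 kg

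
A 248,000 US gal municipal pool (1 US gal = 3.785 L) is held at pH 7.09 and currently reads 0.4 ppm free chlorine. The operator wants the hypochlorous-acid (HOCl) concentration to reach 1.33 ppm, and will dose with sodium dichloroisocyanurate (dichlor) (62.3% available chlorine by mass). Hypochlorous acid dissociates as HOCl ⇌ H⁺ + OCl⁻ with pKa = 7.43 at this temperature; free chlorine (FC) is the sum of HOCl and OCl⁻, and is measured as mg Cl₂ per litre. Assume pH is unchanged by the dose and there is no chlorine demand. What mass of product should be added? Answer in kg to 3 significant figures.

2.32 kg

Volume: 248,000 US gal × 3.785 L/gal = 938,680 L.
[OCl⁻]/[HOCl] = 10^(pH − pKa) = 10^(7.09 − 7.43) = 0.4571; fraction as HOCl = 1/(1 + 0.4571) = 0.6863.
Free chlorine required for 1.33 ppm HOCl: 1.33 / 0.6863 = 1.938 ppm.
FC to add: 1.938 − 0.4 = 1.538 mg/L as Cl₂.
Cl₂ equivalent: 1.538 mg/L × 938,680 L = 1444 g.
Product at 62.3% available Cl: 1444 / 0.623 = 2317 g.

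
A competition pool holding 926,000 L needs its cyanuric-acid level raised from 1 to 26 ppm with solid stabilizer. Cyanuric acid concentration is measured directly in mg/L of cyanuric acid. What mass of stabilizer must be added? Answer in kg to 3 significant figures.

23.1 kg

CYA to add: (26 − 1) = 25 mg/L × 926,000 L = 23,150 g cyanuric acid.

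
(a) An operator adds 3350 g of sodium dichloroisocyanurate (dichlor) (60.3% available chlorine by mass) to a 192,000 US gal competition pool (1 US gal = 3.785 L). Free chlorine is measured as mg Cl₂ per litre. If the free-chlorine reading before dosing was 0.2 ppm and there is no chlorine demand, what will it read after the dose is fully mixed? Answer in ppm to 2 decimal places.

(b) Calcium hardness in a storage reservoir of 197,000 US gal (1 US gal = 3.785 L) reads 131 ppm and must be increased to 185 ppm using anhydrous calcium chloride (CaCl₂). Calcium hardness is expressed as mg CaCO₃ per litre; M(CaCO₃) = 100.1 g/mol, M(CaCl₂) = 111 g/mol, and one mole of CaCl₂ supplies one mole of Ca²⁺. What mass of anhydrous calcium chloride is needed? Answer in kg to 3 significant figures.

(a) Volume: 192,000 US gal × 3.785 L/gal = 726,720 L.
(a) Available chlorine delivered: 3350 g × 0.603 = 2020 g as Cl₂.
(a) Concentration rise: 2020 g / 726,720 L = 2.78 mg/L = 2.78 ppm.
(a) Final FC: 0.2 + 2.78 = 2.98 ppm.

(b) Volume: 197,000 US gal × 3.785 L/gal = 745,645 L.
(b) Hardness to add: (185 − 131) = 54 mg/L as CaCO₃ × 745,645 L = 40,260 g as CaCO₃.
(b) Moles of Ca²⁺ (1 mol Ca²⁺ ≡ 1 mol CaCO₃): 40,260 / 100.1 g/mol = 402.2 mol.
(b) Mass of CaCl₂: 402.2 × 111 = 44,650 g.

(a) 2.98 ppm; (b) 44.6 kg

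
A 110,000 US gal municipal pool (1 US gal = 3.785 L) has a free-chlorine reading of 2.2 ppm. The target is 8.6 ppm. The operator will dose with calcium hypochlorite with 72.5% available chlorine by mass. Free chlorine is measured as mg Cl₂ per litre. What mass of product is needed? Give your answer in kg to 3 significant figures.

Volume: 110,000 US gal × 3.785 L/gal = 416,350 L.
Chlorine deficit: 8.6 − 2.2 = 6.4 ppm = 6.4 mg/L as Cl₂.
Cl₂ equivalent needed: 6.4 mg/L × 416,350 L = 2,665,000 mg = 2665 g.
Product at 72.5% available chlorine: 2665 / 0.725 = 3675 g.

3.68 kg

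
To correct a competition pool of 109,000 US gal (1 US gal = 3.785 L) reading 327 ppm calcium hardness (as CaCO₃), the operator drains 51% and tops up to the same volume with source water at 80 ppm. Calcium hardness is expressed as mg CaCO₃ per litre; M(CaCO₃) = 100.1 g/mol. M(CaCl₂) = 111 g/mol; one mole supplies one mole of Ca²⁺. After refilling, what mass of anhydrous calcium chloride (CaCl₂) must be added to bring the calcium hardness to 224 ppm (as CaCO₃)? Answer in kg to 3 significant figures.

10.5 kg

Volume: 109,000 US gal × 3.785 L/gal = 412,565 L.
After draining 51% and refilling: 327 × 0.49 + 80 × 0.51 = 201.03 ppm.
Deficit to target: 224 − 201.03 = 22.97 mg/L.
As CaCO₃: 22.97 mg/L × 412,565 L = 9477 g; ÷ 100.1 = 94.67 mol Ca²⁺.
Mass: 94.67 × 111 = 10,510 g.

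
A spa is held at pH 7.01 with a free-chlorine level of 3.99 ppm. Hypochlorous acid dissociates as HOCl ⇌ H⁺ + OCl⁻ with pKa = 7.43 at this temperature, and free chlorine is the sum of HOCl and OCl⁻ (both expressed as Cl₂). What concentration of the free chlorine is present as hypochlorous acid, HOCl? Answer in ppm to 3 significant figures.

2.89 ppm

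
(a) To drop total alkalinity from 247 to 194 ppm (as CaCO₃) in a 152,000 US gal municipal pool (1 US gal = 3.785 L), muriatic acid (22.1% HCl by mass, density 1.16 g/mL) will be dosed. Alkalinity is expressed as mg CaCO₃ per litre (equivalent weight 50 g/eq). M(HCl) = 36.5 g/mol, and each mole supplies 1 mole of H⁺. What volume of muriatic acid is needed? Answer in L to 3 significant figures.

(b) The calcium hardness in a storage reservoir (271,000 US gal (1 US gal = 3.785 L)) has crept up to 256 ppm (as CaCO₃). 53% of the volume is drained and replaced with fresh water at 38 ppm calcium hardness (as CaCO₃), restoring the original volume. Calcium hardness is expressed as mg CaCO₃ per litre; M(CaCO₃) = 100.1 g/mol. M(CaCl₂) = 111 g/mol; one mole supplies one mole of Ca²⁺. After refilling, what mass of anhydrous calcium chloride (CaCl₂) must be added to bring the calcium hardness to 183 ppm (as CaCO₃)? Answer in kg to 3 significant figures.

(a) 86.8 L; (b) 48.4 kg

(a) Volume: 152,000 US gal × 3.785 L/gal = 575,320 L.
(a) Alkalinity to neutralize: (247 − 194) = 53 mg/L as CaCO₃ × 575,320 L = 30,490 g as CaCO₃.
(a) Equivalents of H⁺ required: 30,490 ÷ 50 g/eq = 609.8 eq = 609.8 mol HCl.
(a) Mass of HCl: 609.8 × 36.5 = 22,260 g.
(a) Mass of 22.1% solution: 22,260 / 0.221 = 100,700 g.
(a) Volume: 100,700 g ÷ 1.16 g/mL = 86,830 mL.

(b) Volume: 271,000 US gal × 3.785 L/gal = 1,025,735 L.
(b) After draining 53% and refilling: 256 × 0.47 + 38 × 0.53 = 140.46 ppm.
(b) Deficit to target: 183 − 140.46 = 42.54 mg/L.
(b) As CaCO₃: 42.54 mg/L × 1,025,735 L = 43,630 g; ÷ 100.1 = 435.9 mol Ca²⁺.
(b) Mass: 435.9 × 111 = 48,390 g.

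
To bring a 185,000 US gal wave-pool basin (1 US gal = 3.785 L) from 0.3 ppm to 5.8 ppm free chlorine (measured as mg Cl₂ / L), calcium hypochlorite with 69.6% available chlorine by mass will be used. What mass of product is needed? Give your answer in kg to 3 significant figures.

Volume: 185,000 US gal × 3.785 L/gal = 700,225 L.
Chlorine deficit: 5.8 − 0.3 = 5.5 ppm = 5.5 mg/L as Cl₂.
Cl₂ equivalent needed: 5.5 mg/L × 700,225 L = 3,851,000 mg = 3851 g.
Product at 69.6% available chlorine: 3851 / 0.696 = 5533 g.

5.53 kg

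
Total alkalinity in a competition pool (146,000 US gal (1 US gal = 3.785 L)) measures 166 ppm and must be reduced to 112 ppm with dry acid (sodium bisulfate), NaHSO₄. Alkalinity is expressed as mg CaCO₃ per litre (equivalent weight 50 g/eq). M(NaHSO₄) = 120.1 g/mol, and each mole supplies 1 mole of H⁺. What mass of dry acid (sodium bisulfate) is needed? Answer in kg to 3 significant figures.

71.7 kg

Volume: 146,000 US gal × 3.785 L/gal = 552,610 L.
Alkalinity to neutralize: (166 − 112) = 54 mg/L as CaCO₃ × 552,610 L = 29,840 g as CaCO₃.
Equivalents of H⁺ required: 29,840 ÷ 50 g/eq = 596.8 eq = 596.8 mol NaHSO₄.
Mass of NaHSO₄: 596.8 × 120.1 = 71,680 g.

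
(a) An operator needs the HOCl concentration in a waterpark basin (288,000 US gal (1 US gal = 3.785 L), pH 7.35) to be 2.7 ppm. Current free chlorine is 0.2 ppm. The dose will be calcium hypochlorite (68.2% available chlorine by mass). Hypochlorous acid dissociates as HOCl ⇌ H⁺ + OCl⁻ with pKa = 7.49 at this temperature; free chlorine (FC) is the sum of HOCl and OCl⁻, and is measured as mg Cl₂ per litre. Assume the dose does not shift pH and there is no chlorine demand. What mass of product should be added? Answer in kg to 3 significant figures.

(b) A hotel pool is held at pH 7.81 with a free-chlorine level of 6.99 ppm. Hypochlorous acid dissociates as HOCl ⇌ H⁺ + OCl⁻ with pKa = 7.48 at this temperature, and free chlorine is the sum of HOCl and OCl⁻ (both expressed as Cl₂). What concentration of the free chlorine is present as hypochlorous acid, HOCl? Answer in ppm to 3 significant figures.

(a) Volume: 288,000 US gal × 3.785 L/gal = 1,090,080 L.
(a) [OCl⁻]/[HOCl] = 10^(pH − pKa) = 10^(7.35 − 7.49) = 0.7244; fraction as HOCl = 1/(1 + 0.7244) = 0.5799.
(a) Free chlorine required for 2.7 ppm HOCl: 2.7 / 0.5799 = 4.656 ppm.
(a) FC to add: 4.656 − 0.2 = 4.456 mg/L as Cl₂.
(a) Cl₂ equivalent: 4.456 mg/L × 1,090,080 L = 4857 g.
(a) Product at 68.2% available Cl: 4857 / 0.682 = 7122 g.

(b) [OCl⁻]/[HOCl] = 10^(pH − pKa) = 10^(7.81 − 7.48) = 10^0.33 = 2.138.
(b) Fraction as HOCl = 1 / (1 + 2.138) = 0.3187.
(b) HOCl = 0.3187 × 6.99 ppm = 2.228 ppm.

(a) 7.12 kg; (b) 2.23 ppm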